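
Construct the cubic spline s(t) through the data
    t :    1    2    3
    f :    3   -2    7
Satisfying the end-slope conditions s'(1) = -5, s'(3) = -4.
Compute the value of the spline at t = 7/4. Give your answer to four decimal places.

Write σ_i for s''(x_i). With h_i = 1, 1 and divided differences Δ_i = -5, 9, the continuity of s' gives the tridiagonal system
  1·σ_0 + 4·σ_1 + 1·σ_2 = 6(Δ_1 - Δ_0) = 84
Clamped end conditions give two more equations: 2h_0·σ_0 + h_0·σ_1 = 6(Δ_0 - s'(1)) = 0 and h_1·σ_1 + 2h_1·σ_2 = 6(s'(3) - Δ_1) = -78.
Hence σ_0 = -41/2, σ_1 = 41, σ_2 = -119/2.
On [1, 2], s(t) = 3 - 5·(t - 1) - 41/4·(t - 1)² + 41/4·(t - 1)³.
With (t - 1) = 3/4: s(7/4) = -561/256.

-2.1914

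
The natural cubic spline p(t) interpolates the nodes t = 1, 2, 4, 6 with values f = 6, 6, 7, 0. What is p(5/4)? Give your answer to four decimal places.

Put m_i = p'' at the i-th knot. Here h = (1, 2, 2) and Δ = (0, 1/2, -7/2), so the interior equations h_(i-1)·m_(i-1) + 2(h_(i-1)+h_i)·m_i + h_i·m_(i+1) = 6(Δ_i − Δ_(i-1)) read
  1·m_0 + 6·m_1 + 2·m_2 = 6(Δ_1 - Δ_0) = 3
  2·m_1 + 8·m_2 + 2·m_3 = 6(Δ_2 - Δ_1) = -24
Natural end conditions: m_0 = m_3 = 0.
Solving: m_0 = 0, m_1 = 18/11, m_2 = -75/22, m_3 = 0.
On [1, 2], p(t) = 6 - 3/11·(t - 1) + 0·(t - 1)² + 3/11·(t - 1)³.
With (t - 1) = 1/4: p(5/4) = 4179/704.

5.9361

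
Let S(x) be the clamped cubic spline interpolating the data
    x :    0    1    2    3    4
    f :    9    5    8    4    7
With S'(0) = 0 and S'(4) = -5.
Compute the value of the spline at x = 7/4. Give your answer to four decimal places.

7.6158

Let σ_i = S''(x_i). Step sizes h_i = 1, 1, 1, 1; slopes of the chords Δ_i = (y_(i+1) - y_i)/h_i = -4, 3, -4, 3.
  1·σ_0 + 4·σ_1 + 1·σ_2 = 6(Δ_1 - Δ_0) = 42
  1·σ_1 + 4·σ_2 + 1·σ_3 = 6(Δ_2 - Δ_1) = -42
  1·σ_2 + 4·σ_3 + 1·σ_4 = 6(Δ_3 - Δ_2) = 42
Clamped end conditions give two more equations: 2h_0·σ_0 + h_0·σ_1 = 6(Δ_0 - S'(0)) = -24 and h_3·σ_3 + 2h_3·σ_4 = 6(S'(4) - Δ_3) = -48.
Solving the tridiagonal system: σ_0 = -641/28, σ_1 = 305/14, σ_2 = -89/4, σ_3 = 353/14, σ_4 = -1025/28.
On [1, 2], S(x) = 5 - 31/56·(x - 1) + 305/28·(x - 1)² - 411/56·(x - 1)³.
With (x - 1) = 3/4: S(7/4) = 27295/3584.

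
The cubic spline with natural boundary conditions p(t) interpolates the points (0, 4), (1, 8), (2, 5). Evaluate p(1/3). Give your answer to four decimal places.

Write m_i for p''(x_i). With h_i = 1, 1 and divided differences Δ_i = 4, -3, the continuity of p' gives the tridiagonal system
  1·m_0 + 4·m_1 + 1·m_2 = 6(Δ_1 - Δ_0) = -42
Natural end conditions: m_0 = m_2 = 0.
Hence m_0 = 0, m_1 = -21/2, m_2 = 0.
On [0, 1], p(t) = 4 + 23/4·t + 0·t² - 7/4·t³.
With t = 1/3: p(1/3) = 158/27.

5.8519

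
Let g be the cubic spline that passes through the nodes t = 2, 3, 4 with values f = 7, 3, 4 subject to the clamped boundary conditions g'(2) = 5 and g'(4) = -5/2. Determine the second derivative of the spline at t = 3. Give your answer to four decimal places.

22.5000

Put M_i = g'' at the i-th knot. Here h = (1, 1) and Δ = (-4, 1), so the interior equations h_(i-1)·M_(i-1) + 2(h_(i-1)+h_i)·M_i + h_i·M_(i+1) = 6(Δ_i − Δ_(i-1)) read
  1·M_0 + 4·M_1 + 1·M_2 = 6(Δ_1 - Δ_0) = 30
Clamped end conditions give two more equations: 2h_0·M_0 + h_0·M_1 = 6(Δ_0 - g'(2)) = -54 and h_1·M_1 + 2h_1·M_2 = 6(g'(4) - Δ_1) = -21.
Solving the tridiagonal system: M_0 = -153/4, M_1 = 45/2, M_2 = -87/4.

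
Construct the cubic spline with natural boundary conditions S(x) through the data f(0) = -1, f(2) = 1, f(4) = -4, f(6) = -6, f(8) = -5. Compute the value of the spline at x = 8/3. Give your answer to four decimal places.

Write M_i for S''(x_i). With h_i = 2, 2, 2, 2 and divided differences Δ_i = 1, -5/2, -1, 1/2, the continuity of S' gives the tridiagonal system
  2·M_0 + 8·M_1 + 2·M_2 = 6(Δ_1 - Δ_0) = -21
  2·M_1 + 8·M_2 + 2·M_3 = 6(Δ_2 - Δ_1) = 9
  2·M_2 + 8·M_3 + 2·M_4 = 6(Δ_3 - Δ_2) = 9
Natural end conditions: M_0 = M_4 = 0.
Forward elimination and back-substitution give M_0 = 0, M_1 = -171/56, M_2 = 12/7, M_3 = 39/56, M_4 = 0.
On [2, 4], S(x) = 1 - 29/28·(x - 2) - 171/112·(x - 2)² + 89/224·(x - 2)³.
With (x - 2) = 2/3: S(8/3) = -95/378.

-0.2513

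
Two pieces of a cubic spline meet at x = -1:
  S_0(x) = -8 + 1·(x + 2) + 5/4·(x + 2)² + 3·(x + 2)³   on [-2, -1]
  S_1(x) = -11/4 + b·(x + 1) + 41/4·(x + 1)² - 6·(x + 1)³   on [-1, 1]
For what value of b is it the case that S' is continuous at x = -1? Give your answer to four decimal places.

12.5000

S_0'(x) = 1 + 5/2·(x + 2) + 9·(x + 2)², so S_0'(-1) = 25/2. On the right, S_1'(-1) = b, so b = 25/2.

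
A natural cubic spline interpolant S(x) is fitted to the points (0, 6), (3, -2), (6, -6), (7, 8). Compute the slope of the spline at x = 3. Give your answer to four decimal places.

Let σ_i = S''(x_i). Step sizes h_i = 3, 3, 1; slopes of the chords Δ_i = (y_(i+1) - y_i)/h_i = -8/3, -4/3, 14.
  3·σ_0 + 12·σ_1 + 3·σ_2 = 6(Δ_1 - Δ_0) = 8
  3·σ_1 + 8·σ_2 + 1·σ_3 = 6(Δ_2 - Δ_1) = 92
Natural end conditions: σ_0 = σ_3 = 0.
Solving the tridiagonal system: σ_0 = 0, σ_1 = -212/87, σ_2 = 360/29, σ_3 = 0.
On [3, 6], S'(x) = b_1 + 2c_1·(x - 3) + 3d_1·(x - 3)² with b_1 = Δ_1 - h_1(2σ_1 + σ_2)/6 = -148/29, c_1 = σ_1/2 = -106/87, d_1 = (σ_2 - σ_1)/(6h_1) = 646/783. So S'(3) = -148/29.

-5.1034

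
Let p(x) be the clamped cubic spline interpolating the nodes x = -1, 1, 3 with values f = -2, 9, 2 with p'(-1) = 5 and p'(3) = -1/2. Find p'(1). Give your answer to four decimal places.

0.3750

With m_i denoting the second derivative at x_i, h_i = 2, 2, and Δ_i = (y_(i+1) − y_i)/h_i = 11/2, -7/2:
  2·m_0 + 8·m_1 + 2·m_2 = 6(Δ_1 - Δ_0) = -54
Clamped end conditions give two more equations: 2h_0·m_0 + h_0·m_1 = 6(Δ_0 - p'(-1)) = 3 and h_1·m_1 + 2h_1·m_2 = 6(p'(3) - Δ_1) = 18.
Forward elimination and back-substitution give m_0 = 49/8, m_1 = -43/4, m_2 = 79/8.
On [1, 3], p'(x) = b_1 + 2c_1·(x - 1) + 3d_1·(x - 1)² with b_1 = Δ_1 - h_1(2m_1 + m_2)/6 = 3/8, c_1 = m_1/2 = -43/8, d_1 = (m_2 - m_1)/(6h_1) = 55/32. So p'(1) = 3/8.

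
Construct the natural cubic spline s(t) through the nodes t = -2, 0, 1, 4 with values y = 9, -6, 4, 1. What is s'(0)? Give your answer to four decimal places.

5.3511

Let σ_i = s''(x_i). Step sizes h_i = 2, 1, 3; slopes of the chords Δ_i = (y_(i+1) - y_i)/h_i = -15/2, 10, -1.
  2·σ_0 + 6·σ_1 + 1·σ_2 = 6(Δ_1 - Δ_0) = 105
  1·σ_1 + 8·σ_2 + 3·σ_3 = 6(Δ_2 - Δ_1) = -66
Natural end conditions: σ_0 = σ_3 = 0.
Hence σ_0 = 0, σ_1 = 906/47, σ_2 = -501/47, σ_3 = 0.
On [0, 1], s'(t) = b_1 + 2c_1·t + 3d_1·t² with b_1 = Δ_1 - h_1(2σ_1 + σ_2)/6 = 503/94, c_1 = σ_1/2 = 453/47, d_1 = (σ_2 - σ_1)/(6h_1) = -469/94. So s'(0) = 503/94.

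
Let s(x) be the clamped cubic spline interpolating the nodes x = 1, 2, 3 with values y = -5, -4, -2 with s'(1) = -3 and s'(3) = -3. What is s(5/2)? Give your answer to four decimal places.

With M_i denoting the second derivative at x_i, h_i = 1, 1, and Δ_i = (y_(i+1) − y_i)/h_i = 1, 2:
  1·M_0 + 4·M_1 + 1·M_2 = 6(Δ_1 - Δ_0) = 6
Clamped end conditions give two more equations: 2h_0·M_0 + h_0·M_1 = 6(Δ_0 - s'(1)) = 24 and h_1·M_1 + 2h_1·M_2 = 6(s'(3) - Δ_1) = -30.
Solving: M_0 = 21/2, M_1 = 3, M_2 = -33/2.
On [2, 3], s(x) = -4 + 15/4·(x - 2) + 3/2·(x - 2)² - 13/4·(x - 2)³.
With (x - 2) = 1/2: s(5/2) = -69/32.

-2.1563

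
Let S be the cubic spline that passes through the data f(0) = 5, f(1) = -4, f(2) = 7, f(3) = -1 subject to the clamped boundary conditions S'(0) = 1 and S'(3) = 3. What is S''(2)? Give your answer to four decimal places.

-59.0667

Write M_i for S''(x_i). With h_i = 1, 1, 1 and divided differences Δ_i = -9, 11, -8, the continuity of S' gives the tridiagonal system
  1·M_0 + 4·M_1 + 1·M_2 = 6(Δ_1 - Δ_0) = 120
  1·M_1 + 4·M_2 + 1·M_3 = 6(Δ_2 - Δ_1) = -114
Clamped end conditions give two more equations: 2h_0·M_0 + h_0·M_1 = 6(Δ_0 - S'(0)) = -60 and h_2·M_2 + 2h_2·M_3 = 6(S'(3) - Δ_2) = 66.
Solving: M_0 = -898/15, M_1 = 896/15, M_2 = -886/15, M_3 = 938/15.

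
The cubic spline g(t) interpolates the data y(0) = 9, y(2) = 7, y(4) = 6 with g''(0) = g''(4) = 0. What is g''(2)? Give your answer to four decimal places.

Let m_i = g''(x_i). Step sizes h_i = 2, 2; slopes of the chords Δ_i = (y_(i+1) - y_i)/h_i = -1, -1/2.
  2·m_0 + 8·m_1 + 2·m_2 = 6(Δ_1 - Δ_0) = 3
Natural end conditions: m_0 = m_2 = 0.
Solving: m_0 = 0, m_1 = 3/8, m_2 = 0.

0.3750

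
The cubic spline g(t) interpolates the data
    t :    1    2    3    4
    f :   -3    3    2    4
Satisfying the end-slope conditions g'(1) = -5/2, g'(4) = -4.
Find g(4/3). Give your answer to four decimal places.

Put σ_i = g'' at the i-th knot. Here h = (1, 1, 1) and Δ = (6, -1, 2), so the interior equations h_(i-1)·σ_(i-1) + 2(h_(i-1)+h_i)·σ_i + h_i·σ_(i+1) = 6(Δ_i − Δ_(i-1)) read
  1·σ_0 + 4·σ_1 + 1·σ_2 = 6(Δ_1 - Δ_0) = -42
  1·σ_1 + 4·σ_2 + 1·σ_3 = 6(Δ_2 - Δ_1) = 18
Clamped end conditions give two more equations: 2h_0·σ_0 + h_0·σ_1 = 6(Δ_0 - g'(1)) = 51 and h_2·σ_2 + 2h_2·σ_3 = 6(g'(4) - Δ_2) = -36.
Forward elimination and back-substitution give σ_0 = 188/5, σ_1 = -121/5, σ_2 = 86/5, σ_3 = -133/5.
On [1, 2], g(t) = -3 - 5/2·(t - 1) + 94/5·(t - 1)² - 103/10·(t - 1)³.
With (t - 1) = 1/3: g(4/3) = -287/135.

-2.1259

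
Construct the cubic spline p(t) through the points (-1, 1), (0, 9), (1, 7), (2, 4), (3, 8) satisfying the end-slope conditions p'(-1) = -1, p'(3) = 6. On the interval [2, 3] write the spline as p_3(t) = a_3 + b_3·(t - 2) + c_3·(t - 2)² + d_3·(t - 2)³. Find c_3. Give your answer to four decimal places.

4.7857

Put M_i = p'' at the i-th knot. Here h = (1, 1, 1, 1) and Δ = (8, -2, -3, 4), so the interior equations h_(i-1)·M_(i-1) + 2(h_(i-1)+h_i)·M_i + h_i·M_(i+1) = 6(Δ_i − Δ_(i-1)) read
  1·M_0 + 4·M_1 + 1·M_2 = 6(Δ_1 - Δ_0) = -60
  1·M_1 + 4·M_2 + 1·M_3 = 6(Δ_2 - Δ_1) = -6
  1·M_2 + 4·M_3 + 1·M_4 = 6(Δ_3 - Δ_2) = 42
Clamped end conditions give two more equations: 2h_0·M_0 + h_0·M_1 = 6(Δ_0 - p'(-1)) = 54 and h_3·M_3 + 2h_3·M_4 = 6(p'(3) - Δ_3) = 12.
Solving the tridiagonal system: M_0 = 557/14, M_1 = -179/7, M_2 = 5/2, M_3 = 67/7, M_4 = 17/14.
On [2, 3], with p_3(t) = a_3 + b_3·(t - 2) + c_3·(t - 2)² + d_3·(t - 2)³: c_3 = M_3/2 = 67/14, d_3 = (M_4 - M_3)/(6h_3) = -39/28, b_3 = Δ_3 - h_3(2M_3 + M_4)/6 = 17/28.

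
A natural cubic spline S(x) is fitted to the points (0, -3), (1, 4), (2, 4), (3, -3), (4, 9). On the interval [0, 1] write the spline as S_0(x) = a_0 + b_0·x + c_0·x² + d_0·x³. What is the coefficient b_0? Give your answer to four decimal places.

8.0357

Put σ_i = S'' at the i-th knot. Here h = (1, 1, 1, 1) and Δ = (7, 0, -7, 12), so the interior equations h_(i-1)·σ_(i-1) + 2(h_(i-1)+h_i)·σ_i + h_i·σ_(i+1) = 6(Δ_i − Δ_(i-1)) read
  1·σ_0 + 4·σ_1 + 1·σ_2 = 6(Δ_1 - Δ_0) = -42
  1·σ_1 + 4·σ_2 + 1·σ_3 = 6(Δ_2 - Δ_1) = -42
  1·σ_2 + 4·σ_3 + 1·σ_4 = 6(Δ_3 - Δ_2) = 114
Natural end conditions: σ_0 = σ_4 = 0.
Solving the tridiagonal system: σ_0 = 0, σ_1 = -87/14, σ_2 = -120/7, σ_3 = 459/14, σ_4 = 0.
On [0, 1], with S_0(x) = a_0 + b_0·x + c_0·x² + d_0·x³: c_0 = σ_0/2 = 0, d_0 = (σ_1 - σ_0)/(6h_0) = -29/28, b_0 = Δ_0 - h_0(2σ_0 + σ_1)/6 = 225/28.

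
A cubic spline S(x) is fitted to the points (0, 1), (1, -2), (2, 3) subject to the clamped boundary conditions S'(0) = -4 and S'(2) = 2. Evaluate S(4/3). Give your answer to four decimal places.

-0.5556

With M_i denoting the second derivative at x_i, h_i = 1, 1, and Δ_i = (y_(i+1) − y_i)/h_i = -3, 5:
  1·M_0 + 4·M_1 + 1·M_2 = 6(Δ_1 - Δ_0) = 48
Clamped end conditions give two more equations: 2h_0·M_0 + h_0·M_1 = 6(Δ_0 - S'(0)) = 6 and h_1·M_1 + 2h_1·M_2 = 6(S'(2) - Δ_1) = -18.
Solving the tridiagonal system: M_0 = -6, M_1 = 18, M_2 = -18.
On [1, 2], S(x) = -2 + 2·(x - 1) + 9·(x - 1)² - 6·(x - 1)³.
With (x - 1) = 1/3: S(4/3) = -5/9.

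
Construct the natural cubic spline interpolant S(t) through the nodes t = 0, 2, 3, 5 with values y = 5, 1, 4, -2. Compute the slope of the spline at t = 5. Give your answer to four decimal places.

Put m_i = S'' at the i-th knot. Here h = (2, 1, 2) and Δ = (-2, 3, -3), so the interior equations h_(i-1)·m_(i-1) + 2(h_(i-1)+h_i)·m_i + h_i·m_(i+1) = 6(Δ_i − Δ_(i-1)) read
  2·m_0 + 6·m_1 + 1·m_2 = 6(Δ_1 - Δ_0) = 30
  1·m_1 + 6·m_2 + 2·m_3 = 6(Δ_2 - Δ_1) = -36
Natural end conditions: m_0 = m_3 = 0.
Solving the tridiagonal system: m_0 = 0, m_1 = 216/35, m_2 = -246/35, m_3 = 0.
On [3, 5], S'(t) = b_2 + 2c_2·(t - 3) + 3d_2·(t - 3)² with b_2 = Δ_2 - h_2(2m_2 + m_3)/6 = 59/35, c_2 = m_2/2 = -123/35, d_2 = (m_3 - m_2)/(6h_2) = 41/70. So S'(5) = -187/35.

-5.3429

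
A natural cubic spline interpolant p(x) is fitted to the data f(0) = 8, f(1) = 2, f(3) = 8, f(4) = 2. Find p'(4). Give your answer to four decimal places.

Let m_i = p''(x_i). Step sizes h_i = 1, 2, 1; slopes of the chords Δ_i = (y_(i+1) - y_i)/h_i = -6, 3, -6.
  1·m_0 + 6·m_1 + 2·m_2 = 6(Δ_1 - Δ_0) = 54
  2·m_1 + 6·m_2 + 1·m_3 = 6(Δ_2 - Δ_1) = -54
Natural end conditions: m_0 = m_3 = 0.
Forward elimination and back-substitution give m_0 = 0, m_1 = 27/2, m_2 = -27/2, m_3 = 0.
On [3, 4], p'(x) = b_2 + 2c_2·(x - 3) + 3d_2·(x - 3)² with b_2 = Δ_2 - h_2(2m_2 + m_3)/6 = -3/2, c_2 = m_2/2 = -27/4, d_2 = (m_3 - m_2)/(6h_2) = 9/4. So p'(4) = -33/4.

-8.2500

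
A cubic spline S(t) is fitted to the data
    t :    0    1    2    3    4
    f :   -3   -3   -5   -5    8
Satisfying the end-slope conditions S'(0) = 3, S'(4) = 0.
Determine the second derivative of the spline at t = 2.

-6

Write σ_i for S''(x_i). With h_i = 1, 1, 1, 1 and divided differences Δ_i = 0, -2, 0, 13, the continuity of S' gives the tridiagonal system
  1·σ_0 + 4·σ_1 + 1·σ_2 = 6(Δ_1 - Δ_0) = -12
  1·σ_1 + 4·σ_2 + 1·σ_3 = 6(Δ_2 - Δ_1) = 12
  1·σ_2 + 4·σ_3 + 1·σ_4 = 6(Δ_3 - Δ_2) = 78
Clamped end conditions give two more equations: 2h_0·σ_0 + h_0·σ_1 = 6(Δ_0 - S'(0)) = -18 and h_3·σ_3 + 2h_3·σ_4 = 6(S'(4) - Δ_3) = -78.
Solving: σ_0 = -66/7, σ_1 = 6/7, σ_2 = -6, σ_3 = 246/7, σ_4 = -396/7.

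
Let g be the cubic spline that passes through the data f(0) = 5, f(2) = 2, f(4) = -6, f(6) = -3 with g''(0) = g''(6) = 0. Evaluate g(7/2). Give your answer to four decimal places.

-4.5875

Write m_i for g''(x_i). With h_i = 2, 2, 2 and divided differences Δ_i = -3/2, -4, 3/2, the continuity of g' gives the tridiagonal system
  2·m_0 + 8·m_1 + 2·m_2 = 6(Δ_1 - Δ_0) = -15
  2·m_1 + 8·m_2 + 2·m_3 = 6(Δ_2 - Δ_1) = 33
Natural end conditions: m_0 = m_3 = 0.
Forward elimination and back-substitution give m_0 = 0, m_1 = -31/10, m_2 = 49/10, m_3 = 0.
On [2, 4], g(x) = 2 - 107/30·(x - 2) - 31/20·(x - 2)² + 2/3·(x - 2)³.
With (x - 2) = 3/2: g(7/2) = -367/80.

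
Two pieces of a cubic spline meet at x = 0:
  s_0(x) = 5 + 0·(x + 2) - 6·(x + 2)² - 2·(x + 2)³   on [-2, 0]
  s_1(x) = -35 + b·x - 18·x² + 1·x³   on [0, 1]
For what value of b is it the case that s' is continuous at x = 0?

-48

s_0'(x) = 0 - 12·(x + 2) - 6·(x + 2)², so s_0'(0) = -48. On the right, s_1'(0) = b, so b = -48.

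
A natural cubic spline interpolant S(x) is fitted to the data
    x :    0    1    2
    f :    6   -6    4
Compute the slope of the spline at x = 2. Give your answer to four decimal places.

With σ_i denoting the second derivative at x_i, h_i = 1, 1, and Δ_i = (y_(i+1) − y_i)/h_i = -12, 10:
  1·σ_0 + 4·σ_1 + 1·σ_2 = 6(Δ_1 - Δ_0) = 132
Natural end conditions: σ_0 = σ_2 = 0.
Forward elimination and back-substitution give σ_0 = 0, σ_1 = 33, σ_2 = 0.
On [1, 2], S'(x) = b_1 + 2c_1·(x - 1) + 3d_1·(x - 1)² with b_1 = Δ_1 - h_1(2σ_1 + σ_2)/6 = -1, c_1 = σ_1/2 = 33/2, d_1 = (σ_2 - σ_1)/(6h_1) = -11/2. So S'(2) = 31/2.

15.5000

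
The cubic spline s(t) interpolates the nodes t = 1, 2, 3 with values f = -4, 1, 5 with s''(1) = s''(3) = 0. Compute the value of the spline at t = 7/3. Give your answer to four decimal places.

Put M_i = s'' at the i-th knot. Here h = (1, 1) and Δ = (5, 4), so the interior equations h_(i-1)·M_(i-1) + 2(h_(i-1)+h_i)·M_i + h_i·M_(i+1) = 6(Δ_i − Δ_(i-1)) read
  1·M_0 + 4·M_1 + 1·M_2 = 6(Δ_1 - Δ_0) = -6
Natural end conditions: M_0 = M_2 = 0.
Forward elimination and back-substitution give M_0 = 0, M_1 = -3/2, M_2 = 0.
On [2, 3], s(t) = 1 + 9/2·(t - 2) - 3/4·(t - 2)² + 1/4·(t - 2)³.
With (t - 2) = 1/3: s(7/3) = 131/54.

2.4259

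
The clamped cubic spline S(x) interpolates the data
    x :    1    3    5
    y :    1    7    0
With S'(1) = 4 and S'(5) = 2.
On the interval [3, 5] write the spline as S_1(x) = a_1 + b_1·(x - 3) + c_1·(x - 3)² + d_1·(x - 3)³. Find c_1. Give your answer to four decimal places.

-4.3750

With M_i denoting the second derivative at x_i, h_i = 2, 2, and Δ_i = (y_(i+1) − y_i)/h_i = 3, -7/2:
  2·M_0 + 8·M_1 + 2·M_2 = 6(Δ_1 - Δ_0) = -39
Clamped end conditions give two more equations: 2h_0·M_0 + h_0·M_1 = 6(Δ_0 - S'(1)) = -6 and h_1·M_1 + 2h_1·M_2 = 6(S'(5) - Δ_1) = 33.
Hence M_0 = 23/8, M_1 = -35/4, M_2 = 101/8.
On [3, 5], with S_1(x) = a_1 + b_1·(x - 3) + c_1·(x - 3)² + d_1·(x - 3)³: c_1 = M_1/2 = -35/8, d_1 = (M_2 - M_1)/(6h_1) = 57/32, b_1 = Δ_1 - h_1(2M_1 + M_2)/6 = -15/8.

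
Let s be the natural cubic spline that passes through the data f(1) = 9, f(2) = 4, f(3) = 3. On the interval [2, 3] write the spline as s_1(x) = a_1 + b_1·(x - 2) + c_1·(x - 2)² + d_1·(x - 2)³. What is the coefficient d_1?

-1

With M_i denoting the second derivative at x_i, h_i = 1, 1, and Δ_i = (y_(i+1) − y_i)/h_i = -5, -1:
  1·M_0 + 4·M_1 + 1·M_2 = 6(Δ_1 - Δ_0) = 24
Natural end conditions: M_0 = M_2 = 0.
Forward elimination and back-substitution give M_0 = 0, M_1 = 6, M_2 = 0.
On [2, 3], with s_1(x) = a_1 + b_1·(x - 2) + c_1·(x - 2)² + d_1·(x - 2)³: c_1 = M_1/2 = 3, d_1 = (M_2 - M_1)/(6h_1) = -1, b_1 = Δ_1 - h_1(2M_1 + M_2)/6 = -3.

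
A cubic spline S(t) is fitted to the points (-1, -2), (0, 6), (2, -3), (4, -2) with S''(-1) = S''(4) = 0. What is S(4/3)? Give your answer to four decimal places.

With m_i denoting the second derivative at x_i, h_i = 1, 2, 2, and Δ_i = (y_(i+1) − y_i)/h_i = 8, -9/2, 1/2:
  1·m_0 + 6·m_1 + 2·m_2 = 6(Δ_1 - Δ_0) = -75
  2·m_1 + 8·m_2 + 2·m_3 = 6(Δ_2 - Δ_1) = 30
Natural end conditions: m_0 = m_3 = 0.
Solving the tridiagonal system: m_0 = 0, m_1 = -15, m_2 = 15/2, m_3 = 0.
On [0, 2], S(t) = 6 + 3·t - 15/2·t² + 15/8·t³.
With t = 4/3: S(4/3) = 10/9.

1.1111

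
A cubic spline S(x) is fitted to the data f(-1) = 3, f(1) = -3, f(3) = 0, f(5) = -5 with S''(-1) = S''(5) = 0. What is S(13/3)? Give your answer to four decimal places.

-2.5235

Let M_i = S''(x_i). Step sizes h_i = 2, 2, 2; slopes of the chords Δ_i = (y_(i+1) - y_i)/h_i = -3, 3/2, -5/2.
  2·M_0 + 8·M_1 + 2·M_2 = 6(Δ_1 - Δ_0) = 27
  2·M_1 + 8·M_2 + 2·M_3 = 6(Δ_2 - Δ_1) = -24
Natural end conditions: M_0 = M_3 = 0.
Forward elimination and back-substitution give M_0 = 0, M_1 = 22/5, M_2 = -41/10, M_3 = 0.
On [3, 5], S(x) = 0 + 7/30·(x - 3) - 41/20·(x - 3)² + 41/120·(x - 3)³.
With (x - 3) = 4/3: S(13/3) = -1022/405.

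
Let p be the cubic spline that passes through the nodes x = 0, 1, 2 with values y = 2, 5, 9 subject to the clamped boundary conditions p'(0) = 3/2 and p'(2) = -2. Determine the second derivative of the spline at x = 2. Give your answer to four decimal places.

Put σ_i = p'' at the i-th knot. Here h = (1, 1) and Δ = (3, 4), so the interior equations h_(i-1)·σ_(i-1) + 2(h_(i-1)+h_i)·σ_i + h_i·σ_(i+1) = 6(Δ_i − Δ_(i-1)) read
  1·σ_0 + 4·σ_1 + 1·σ_2 = 6(Δ_1 - Δ_0) = 6
Clamped end conditions give two more equations: 2h_0·σ_0 + h_0·σ_1 = 6(Δ_0 - p'(0)) = 9 and h_1·σ_1 + 2h_1·σ_2 = 6(p'(2) - Δ_1) = -36.
Forward elimination and back-substitution give σ_0 = 5/4, σ_1 = 13/2, σ_2 = -85/4.

-21.2500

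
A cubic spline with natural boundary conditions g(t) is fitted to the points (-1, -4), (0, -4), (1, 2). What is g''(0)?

Let σ_i = g''(x_i). Step sizes h_i = 1, 1; slopes of the chords Δ_i = (y_(i+1) - y_i)/h_i = 0, 6.
  1·σ_0 + 4·σ_1 + 1·σ_2 = 6(Δ_1 - Δ_0) = 36
Natural end conditions: σ_0 = σ_2 = 0.
Forward elimination and back-substitution give σ_0 = 0, σ_1 = 9, σ_2 = 0.

9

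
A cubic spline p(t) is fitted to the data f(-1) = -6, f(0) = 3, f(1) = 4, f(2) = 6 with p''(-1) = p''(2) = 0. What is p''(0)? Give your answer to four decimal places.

Write M_i for p''(x_i). With h_i = 1, 1, 1 and divided differences Δ_i = 9, 1, 2, the continuity of p' gives the tridiagonal system
  1·M_0 + 4·M_1 + 1·M_2 = 6(Δ_1 - Δ_0) = -48
  1·M_1 + 4·M_2 + 1·M_3 = 6(Δ_2 - Δ_1) = 6
Natural end conditions: M_0 = M_3 = 0.
Solving the tridiagonal system: M_0 = 0, M_1 = -66/5, M_2 = 24/5, M_3 = 0.

-13.2000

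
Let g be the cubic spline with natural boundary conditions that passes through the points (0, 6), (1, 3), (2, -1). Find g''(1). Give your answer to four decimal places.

-1.5000

Let m_i = g''(x_i). Step sizes h_i = 1, 1; slopes of the chords Δ_i = (y_(i+1) - y_i)/h_i = -3, -4.
  1·m_0 + 4·m_1 + 1·m_2 = 6(Δ_1 - Δ_0) = -6
Natural end conditions: m_0 = m_2 = 0.
Solving: m_0 = 0, m_1 = -3/2, m_2 = 0.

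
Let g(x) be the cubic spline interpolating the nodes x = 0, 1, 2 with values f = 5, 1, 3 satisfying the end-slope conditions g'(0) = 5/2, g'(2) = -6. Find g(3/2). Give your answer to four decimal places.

2.6719

Write σ_i for g''(x_i). With h_i = 1, 1 and divided differences Δ_i = -4, 2, the continuity of g' gives the tridiagonal system
  1·σ_0 + 4·σ_1 + 1·σ_2 = 6(Δ_1 - Δ_0) = 36
Clamped end conditions give two more equations: 2h_0·σ_0 + h_0·σ_1 = 6(Δ_0 - g'(0)) = -39 and h_1·σ_1 + 2h_1·σ_2 = 6(g'(2) - Δ_1) = -48.
Hence σ_0 = -131/4, σ_1 = 53/2, σ_2 = -149/4.
On [1, 2], g(x) = 1 - 5/8·(x - 1) + 53/4·(x - 1)² - 85/8·(x - 1)³.
With (x - 1) = 1/2: g(3/2) = 171/64.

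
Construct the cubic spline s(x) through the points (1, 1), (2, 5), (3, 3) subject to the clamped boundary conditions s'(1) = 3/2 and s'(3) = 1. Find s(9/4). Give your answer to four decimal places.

Let m_i = s''(x_i). Step sizes h_i = 1, 1; slopes of the chords Δ_i = (y_(i+1) - y_i)/h_i = 4, -2.
  1·m_0 + 4·m_1 + 1·m_2 = 6(Δ_1 - Δ_0) = -36
Clamped end conditions give two more equations: 2h_0·m_0 + h_0·m_1 = 6(Δ_0 - s'(1)) = 15 and h_1·m_1 + 2h_1·m_2 = 6(s'(3) - Δ_1) = 18.
Hence m_0 = 65/4, m_1 = -35/2, m_2 = 71/4.
On [2, 3], s(x) = 5 + 7/8·(x - 2) - 35/4·(x - 2)² + 47/8·(x - 2)³.
With (x - 2) = 1/4: s(9/4) = 2439/512.

4.7637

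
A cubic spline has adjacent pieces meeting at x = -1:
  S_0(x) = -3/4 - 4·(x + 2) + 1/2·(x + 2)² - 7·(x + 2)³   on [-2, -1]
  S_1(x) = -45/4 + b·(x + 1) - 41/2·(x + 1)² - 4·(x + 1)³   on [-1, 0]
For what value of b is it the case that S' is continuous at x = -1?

-24

S_0'(x) = -4 + 1·(x + 2) - 21·(x + 2)², so S_0'(-1) = -24. On the right, S_1'(-1) = b, so b = -24.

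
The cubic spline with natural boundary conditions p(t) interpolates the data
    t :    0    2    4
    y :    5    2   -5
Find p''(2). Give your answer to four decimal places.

With M_i denoting the second derivative at x_i, h_i = 2, 2, and Δ_i = (y_(i+1) − y_i)/h_i = -3/2, -7/2:
  2·M_0 + 8·M_1 + 2·M_2 = 6(Δ_1 - Δ_0) = -12
Natural end conditions: M_0 = M_2 = 0.
Solving the tridiagonal system: M_0 = 0, M_1 = -3/2, M_2 = 0.

-1.5000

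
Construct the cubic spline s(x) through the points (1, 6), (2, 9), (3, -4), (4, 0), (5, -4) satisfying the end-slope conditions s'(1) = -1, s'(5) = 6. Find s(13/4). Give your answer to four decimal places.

Write m_i for s''(x_i). With h_i = 1, 1, 1, 1 and divided differences Δ_i = 3, -13, 4, -4, the continuity of s' gives the tridiagonal system
  1·m_0 + 4·m_1 + 1·m_2 = 6(Δ_1 - Δ_0) = -96
  1·m_1 + 4·m_2 + 1·m_3 = 6(Δ_2 - Δ_1) = 102
  1·m_2 + 4·m_3 + 1·m_4 = 6(Δ_3 - Δ_2) = -48
Clamped end conditions give two more equations: 2h_0·m_0 + h_0·m_1 = 6(Δ_0 - s'(1)) = 24 and h_3·m_3 + 2h_3·m_4 = 6(s'(5) - Δ_3) = 60.
Solving the tridiagonal system: m_0 = 949/28, m_1 = -613/14, m_2 = 181/4, m_3 = -493/14, m_4 = 1333/28.
On [3, 4], s(x) = -4 - 73/14·(x - 3) + 181/8·(x - 3)² - 751/56·(x - 3)³.
With (x - 3) = 1/4: s(13/4) = -14691/3584.

-4.0991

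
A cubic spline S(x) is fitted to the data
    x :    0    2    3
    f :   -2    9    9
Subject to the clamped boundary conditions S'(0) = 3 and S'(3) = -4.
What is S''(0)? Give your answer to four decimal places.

6.9167

Let m_i = S''(x_i). Step sizes h_i = 2, 1; slopes of the chords Δ_i = (y_(i+1) - y_i)/h_i = 11/2, 0.
  2·m_0 + 6·m_1 + 1·m_2 = 6(Δ_1 - Δ_0) = -33
Clamped end conditions give two more equations: 2h_0·m_0 + h_0·m_1 = 6(Δ_0 - S'(0)) = 15 and h_1·m_1 + 2h_1·m_2 = 6(S'(3) - Δ_1) = -24.
Hence m_0 = 83/12, m_1 = -19/3, m_2 = -53/6.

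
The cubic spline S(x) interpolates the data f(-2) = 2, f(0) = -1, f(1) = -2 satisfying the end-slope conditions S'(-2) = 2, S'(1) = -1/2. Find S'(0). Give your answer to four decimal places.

Put M_i = S'' at the i-th knot. Here h = (2, 1) and Δ = (-3/2, -1), so the interior equations h_(i-1)·M_(i-1) + 2(h_(i-1)+h_i)·M_i + h_i·M_(i+1) = 6(Δ_i − Δ_(i-1)) read
  2·M_0 + 6·M_1 + 1·M_2 = 6(Δ_1 - Δ_0) = 3
Clamped end conditions give two more equations: 2h_0·M_0 + h_0·M_1 = 6(Δ_0 - S'(-2)) = -21 and h_1·M_1 + 2h_1·M_2 = 6(S'(1) - Δ_1) = 3.
Solving the tridiagonal system: M_0 = -79/12, M_1 = 8/3, M_2 = 1/6.
On [0, 1], S'(x) = b_1 + 2c_1·x + 3d_1·x² with b_1 = Δ_1 - h_1(2M_1 + M_2)/6 = -23/12, c_1 = M_1/2 = 4/3, d_1 = (M_2 - M_1)/(6h_1) = -5/12. So S'(0) = -23/12.

-1.9167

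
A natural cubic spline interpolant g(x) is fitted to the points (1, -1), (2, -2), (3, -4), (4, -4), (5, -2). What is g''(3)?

With M_i denoting the second derivative at x_i, h_i = 1, 1, 1, 1, and Δ_i = (y_(i+1) − y_i)/h_i = -1, -2, 0, 2:
  1·M_0 + 4·M_1 + 1·M_2 = 6(Δ_1 - Δ_0) = -6
  1·M_1 + 4·M_2 + 1·M_3 = 6(Δ_2 - Δ_1) = 12
  1·M_2 + 4·M_3 + 1·M_4 = 6(Δ_3 - Δ_2) = 12
Natural end conditions: M_0 = M_4 = 0.
Hence M_0 = 0, M_1 = -9/4, M_2 = 3, M_3 = 9/4, M_4 = 0.

3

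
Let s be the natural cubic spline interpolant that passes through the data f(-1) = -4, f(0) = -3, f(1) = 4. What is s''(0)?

9

Let m_i = s''(x_i). Step sizes h_i = 1, 1; slopes of the chords Δ_i = (y_(i+1) - y_i)/h_i = 1, 7.
  1·m_0 + 4·m_1 + 1·m_2 = 6(Δ_1 - Δ_0) = 36
Natural end conditions: m_0 = m_2 = 0.
Forward elimination and back-substitution give m_0 = 0, m_1 = 9, m_2 = 0.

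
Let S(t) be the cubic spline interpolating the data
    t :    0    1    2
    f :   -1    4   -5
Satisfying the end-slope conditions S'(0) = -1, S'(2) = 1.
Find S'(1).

Put m_i = S'' at the i-th knot. Here h = (1, 1) and Δ = (5, -9), so the interior equations h_(i-1)·m_(i-1) + 2(h_(i-1)+h_i)·m_i + h_i·m_(i+1) = 6(Δ_i − Δ_(i-1)) read
  1·m_0 + 4·m_1 + 1·m_2 = 6(Δ_1 - Δ_0) = -84
Clamped end conditions give two more equations: 2h_0·m_0 + h_0·m_1 = 6(Δ_0 - S'(0)) = 36 and h_1·m_1 + 2h_1·m_2 = 6(S'(2) - Δ_1) = 60.
Hence m_0 = 40, m_1 = -44, m_2 = 52.
On [1, 2], S'(t) = b_1 + 2c_1·(t - 1) + 3d_1·(t - 1)² with b_1 = Δ_1 - h_1(2m_1 + m_2)/6 = -3, c_1 = m_1/2 = -22, d_1 = (m_2 - m_1)/(6h_1) = 16. So S'(1) = -3.

-3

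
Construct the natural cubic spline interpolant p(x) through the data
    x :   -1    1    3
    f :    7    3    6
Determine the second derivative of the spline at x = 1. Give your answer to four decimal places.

Write M_i for p''(x_i). With h_i = 2, 2 and divided differences Δ_i = -2, 3/2, the continuity of p' gives the tridiagonal system
  2·M_0 + 8·M_1 + 2·M_2 = 6(Δ_1 - Δ_0) = 21
Natural end conditions: M_0 = M_2 = 0.
Hence M_0 = 0, M_1 = 21/8, M_2 = 0.

2.6250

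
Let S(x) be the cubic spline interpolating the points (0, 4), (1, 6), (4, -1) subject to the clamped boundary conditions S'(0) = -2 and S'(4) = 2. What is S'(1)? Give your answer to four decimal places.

1.8750

Put M_i = S'' at the i-th knot. Here h = (1, 3) and Δ = (2, -7/3), so the interior equations h_(i-1)·M_(i-1) + 2(h_(i-1)+h_i)·M_i + h_i·M_(i+1) = 6(Δ_i − Δ_(i-1)) read
  1·M_0 + 8·M_1 + 3·M_2 = 6(Δ_1 - Δ_0) = -26
Clamped end conditions give two more equations: 2h_0·M_0 + h_0·M_1 = 6(Δ_0 - S'(0)) = 24 and h_1·M_1 + 2h_1·M_2 = 6(S'(4) - Δ_1) = 26.
Hence M_0 = 65/4, M_1 = -17/2, M_2 = 103/12.
On [1, 4], S'(x) = b_1 + 2c_1·(x - 1) + 3d_1·(x - 1)² with b_1 = Δ_1 - h_1(2M_1 + M_2)/6 = 15/8, c_1 = M_1/2 = -17/4, d_1 = (M_2 - M_1)/(6h_1) = 205/216. So S'(1) = 15/8.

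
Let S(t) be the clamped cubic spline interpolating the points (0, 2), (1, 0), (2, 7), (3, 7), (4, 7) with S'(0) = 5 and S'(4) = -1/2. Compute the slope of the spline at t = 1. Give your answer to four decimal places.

Let σ_i = S''(x_i). Step sizes h_i = 1, 1, 1, 1; slopes of the chords Δ_i = (y_(i+1) - y_i)/h_i = -2, 7, 0, 0.
  1·σ_0 + 4·σ_1 + 1·σ_2 = 6(Δ_1 - Δ_0) = 54
  1·σ_1 + 4·σ_2 + 1·σ_3 = 6(Δ_2 - Δ_1) = -42
  1·σ_2 + 4·σ_3 + 1·σ_4 = 6(Δ_3 - Δ_2) = 0
Clamped end conditions give two more equations: 2h_0·σ_0 + h_0·σ_1 = 6(Δ_0 - S'(0)) = -42 and h_3·σ_3 + 2h_3·σ_4 = 6(S'(4) - Δ_3) = -3.
Solving the tridiagonal system: σ_0 = -275/8, σ_1 = 107/4, σ_2 = -149/8, σ_3 = 23/4, σ_4 = -35/8.
On [1, 2], S'(t) = b_1 + 2c_1·(t - 1) + 3d_1·(t - 1)² with b_1 = Δ_1 - h_1(2σ_1 + σ_2)/6 = 19/16, c_1 = σ_1/2 = 107/8, d_1 = (σ_2 - σ_1)/(6h_1) = -121/16. So S'(1) = 19/16.

1.1875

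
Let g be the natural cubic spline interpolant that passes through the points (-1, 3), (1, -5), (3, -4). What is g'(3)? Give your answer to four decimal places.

Put M_i = g'' at the i-th knot. Here h = (2, 2) and Δ = (-4, 1/2), so the interior equations h_(i-1)·M_(i-1) + 2(h_(i-1)+h_i)·M_i + h_i·M_(i+1) = 6(Δ_i − Δ_(i-1)) read
  2·M_0 + 8·M_1 + 2·M_2 = 6(Δ_1 - Δ_0) = 27
Natural end conditions: M_0 = M_2 = 0.
Solving: M_0 = 0, M_1 = 27/8, M_2 = 0.
On [1, 3], g'(x) = b_1 + 2c_1·(x - 1) + 3d_1·(x - 1)² with b_1 = Δ_1 - h_1(2M_1 + M_2)/6 = -7/4, c_1 = M_1/2 = 27/16, d_1 = (M_2 - M_1)/(6h_1) = -9/32. So g'(3) = 13/8.

1.6250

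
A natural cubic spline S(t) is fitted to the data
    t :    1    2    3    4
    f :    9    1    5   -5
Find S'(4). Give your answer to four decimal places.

-14.5333

Write M_i for S''(x_i). With h_i = 1, 1, 1 and divided differences Δ_i = -8, 4, -10, the continuity of S' gives the tridiagonal system
  1·M_0 + 4·M_1 + 1·M_2 = 6(Δ_1 - Δ_0) = 72
  1·M_1 + 4·M_2 + 1·M_3 = 6(Δ_2 - Δ_1) = -84
Natural end conditions: M_0 = M_3 = 0.
Forward elimination and back-substitution give M_0 = 0, M_1 = 124/5, M_2 = -136/5, M_3 = 0.
On [3, 4], S'(t) = b_2 + 2c_2·(t - 3) + 3d_2·(t - 3)² with b_2 = Δ_2 - h_2(2M_2 + M_3)/6 = -14/15, c_2 = M_2/2 = -68/5, d_2 = (M_3 - M_2)/(6h_2) = 68/15. So S'(4) = -218/15.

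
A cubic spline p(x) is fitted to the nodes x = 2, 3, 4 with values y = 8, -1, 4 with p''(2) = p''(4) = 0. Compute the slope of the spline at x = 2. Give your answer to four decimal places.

-12.5000

Write M_i for p''(x_i). With h_i = 1, 1 and divided differences Δ_i = -9, 5, the continuity of p' gives the tridiagonal system
  1·M_0 + 4·M_1 + 1·M_2 = 6(Δ_1 - Δ_0) = 84
Natural end conditions: M_0 = M_2 = 0.
Forward elimination and back-substitution give M_0 = 0, M_1 = 21, M_2 = 0.
On [2, 3], p'(x) = b_0 + 2c_0·(x - 2) + 3d_0·(x - 2)² with b_0 = Δ_0 - h_0(2M_0 + M_1)/6 = -25/2, c_0 = M_0/2 = 0, d_0 = (M_1 - M_0)/(6h_0) = 7/2. So p'(2) = -25/2.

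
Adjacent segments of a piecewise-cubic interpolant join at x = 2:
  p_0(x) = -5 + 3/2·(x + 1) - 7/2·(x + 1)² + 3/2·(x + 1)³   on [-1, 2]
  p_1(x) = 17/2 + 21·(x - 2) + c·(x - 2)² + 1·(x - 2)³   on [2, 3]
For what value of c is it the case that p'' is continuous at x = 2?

10

p_0''(x) = -7 + 9·(x + 1), so p_0''(2) = 20. On the right, p_1''(2) = 2c, so c = 10.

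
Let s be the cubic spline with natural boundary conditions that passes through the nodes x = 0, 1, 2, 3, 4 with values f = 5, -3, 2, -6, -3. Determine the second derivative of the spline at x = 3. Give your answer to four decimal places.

Let M_i = s''(x_i). Step sizes h_i = 1, 1, 1, 1; slopes of the chords Δ_i = (y_(i+1) - y_i)/h_i = -8, 5, -8, 3.
  1·M_0 + 4·M_1 + 1·M_2 = 6(Δ_1 - Δ_0) = 78
  1·M_1 + 4·M_2 + 1·M_3 = 6(Δ_2 - Δ_1) = -78
  1·M_2 + 4·M_3 + 1·M_4 = 6(Δ_3 - Δ_2) = 66
Natural end conditions: M_0 = M_4 = 0.
Hence M_0 = 0, M_1 = 387/14, M_2 = -228/7, M_3 = 345/14, M_4 = 0.

24.6429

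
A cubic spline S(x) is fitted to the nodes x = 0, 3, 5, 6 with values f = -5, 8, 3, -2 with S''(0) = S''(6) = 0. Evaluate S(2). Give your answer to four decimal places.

With σ_i denoting the second derivative at x_i, h_i = 3, 2, 1, and Δ_i = (y_(i+1) − y_i)/h_i = 13/3, -5/2, -5:
  3·σ_0 + 10·σ_1 + 2·σ_2 = 6(Δ_1 - Δ_0) = -41
  2·σ_1 + 6·σ_2 + 1·σ_3 = 6(Δ_2 - Δ_1) = -15
Natural end conditions: σ_0 = σ_3 = 0.
Hence σ_0 = 0, σ_1 = -27/7, σ_2 = -17/14, σ_3 = 0.
On [0, 3], S(x) = -5 + 263/42·x + 0·x² - 3/14·x³.
With x = 2: S(2) = 122/21.

5.8095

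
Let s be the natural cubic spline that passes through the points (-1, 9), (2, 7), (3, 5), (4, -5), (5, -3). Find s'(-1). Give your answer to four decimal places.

-1.2874

Put M_i = s'' at the i-th knot. Here h = (3, 1, 1, 1) and Δ = (-2/3, -2, -10, 2), so the interior equations h_(i-1)·M_(i-1) + 2(h_(i-1)+h_i)·M_i + h_i·M_(i+1) = 6(Δ_i − Δ_(i-1)) read
  3·M_0 + 8·M_1 + 1·M_2 = 6(Δ_1 - Δ_0) = -8
  1·M_1 + 4·M_2 + 1·M_3 = 6(Δ_2 - Δ_1) = -48
  1·M_2 + 4·M_3 + 1·M_4 = 6(Δ_3 - Δ_2) = 72
Natural end conditions: M_0 = M_4 = 0.
Forward elimination and back-substitution give M_0 = 0, M_1 = 36/29, M_2 = -520/29, M_3 = 652/29, M_4 = 0.
On [-1, 2], s'(x) = b_0 + 2c_0·(x + 1) + 3d_0·(x + 1)² with b_0 = Δ_0 - h_0(2M_0 + M_1)/6 = -112/87, c_0 = M_0/2 = 0, d_0 = (M_1 - M_0)/(6h_0) = 2/29. So s'(-1) = -112/87.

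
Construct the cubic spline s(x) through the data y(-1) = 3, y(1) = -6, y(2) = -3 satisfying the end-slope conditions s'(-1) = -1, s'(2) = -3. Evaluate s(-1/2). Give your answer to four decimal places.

1.1328

With σ_i denoting the second derivative at x_i, h_i = 2, 1, and Δ_i = (y_(i+1) − y_i)/h_i = -9/2, 3:
  2·σ_0 + 6·σ_1 + 1·σ_2 = 6(Δ_1 - Δ_0) = 45
Clamped end conditions give two more equations: 2h_0·σ_0 + h_0·σ_1 = 6(Δ_0 - s'(-1)) = -21 and h_1·σ_1 + 2h_1·σ_2 = 6(s'(2) - Δ_1) = -36.
Hence σ_0 = -161/12, σ_1 = 49/3, σ_2 = -157/6.
On [-1, 1], s(x) = 3 - 1·(x + 1) - 161/24·(x + 1)² + 119/48·(x + 1)³.
With (x + 1) = 1/2: s(-1/2) = 145/128.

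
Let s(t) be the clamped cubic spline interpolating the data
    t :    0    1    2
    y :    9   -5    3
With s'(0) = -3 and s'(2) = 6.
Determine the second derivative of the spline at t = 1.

57

Let M_i = s''(x_i). Step sizes h_i = 1, 1; slopes of the chords Δ_i = (y_(i+1) - y_i)/h_i = -14, 8.
  1·M_0 + 4·M_1 + 1·M_2 = 6(Δ_1 - Δ_0) = 132
Clamped end conditions give two more equations: 2h_0·M_0 + h_0·M_1 = 6(Δ_0 - s'(0)) = -66 and h_1·M_1 + 2h_1·M_2 = 6(s'(2) - Δ_1) = -12.
Solving the tridiagonal system: M_0 = -123/2, M_1 = 57, M_2 = -69/2.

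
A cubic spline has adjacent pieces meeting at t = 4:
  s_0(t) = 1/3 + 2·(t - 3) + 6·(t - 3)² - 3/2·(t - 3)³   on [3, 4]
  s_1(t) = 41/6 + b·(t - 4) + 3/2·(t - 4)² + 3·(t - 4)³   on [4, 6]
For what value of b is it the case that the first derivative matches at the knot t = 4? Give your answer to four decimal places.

9.5000

s_0'(t) = 2 + 12·(t - 3) - 9/2·(t - 3)², so s_0'(4) = 19/2. On the right, s_1'(4) = b, so b = 19/2.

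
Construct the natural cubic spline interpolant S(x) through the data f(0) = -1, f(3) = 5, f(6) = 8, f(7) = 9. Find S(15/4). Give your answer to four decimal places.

With σ_i denoting the second derivative at x_i, h_i = 3, 3, 1, and Δ_i = (y_(i+1) − y_i)/h_i = 2, 1, 1:
  3·σ_0 + 12·σ_1 + 3·σ_2 = 6(Δ_1 - Δ_0) = -6
  3·σ_1 + 8·σ_2 + 1·σ_3 = 6(Δ_2 - Δ_1) = 0
Natural end conditions: σ_0 = σ_3 = 0.
Solving: σ_0 = 0, σ_1 = -16/29, σ_2 = 6/29, σ_3 = 0.
On [3, 6], S(x) = 5 + 42/29·(x - 3) - 8/29·(x - 3)² + 11/261·(x - 3)³.
With (x - 3) = 3/4: S(15/4) = 11041/1856.

5.9488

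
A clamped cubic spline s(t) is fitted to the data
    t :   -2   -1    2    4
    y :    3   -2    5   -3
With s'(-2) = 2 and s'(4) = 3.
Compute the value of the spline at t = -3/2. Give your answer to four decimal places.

1.4054

Write σ_i for s''(x_i). With h_i = 1, 3, 2 and divided differences Δ_i = -5, 7/3, -4, the continuity of s' gives the tridiagonal system
  1·σ_0 + 8·σ_1 + 3·σ_2 = 6(Δ_1 - Δ_0) = 44
  3·σ_1 + 10·σ_2 + 2·σ_3 = 6(Δ_2 - Δ_1) = -38
Clamped end conditions give two more equations: 2h_0·σ_0 + h_0·σ_1 = 6(Δ_0 - s'(-2)) = -42 and h_2·σ_2 + 2h_2·σ_3 = 6(s'(4) - Δ_2) = 42.
Solving: σ_0 = -1073/39, σ_1 = 508/39, σ_2 = -425/39, σ_3 = 622/39.
On [-2, -1], s(t) = 3 + 2·(t + 2) - 1073/78·(t + 2)² + 527/78·(t + 2)³.
With (t + 2) = 1/2: s(-3/2) = 877/624.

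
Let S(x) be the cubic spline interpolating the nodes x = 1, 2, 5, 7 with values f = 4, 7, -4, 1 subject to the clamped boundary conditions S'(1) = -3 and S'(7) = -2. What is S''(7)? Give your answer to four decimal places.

-11.4744

Put M_i = S'' at the i-th knot. Here h = (1, 3, 2) and Δ = (3, -11/3, 5/2), so the interior equations h_(i-1)·M_(i-1) + 2(h_(i-1)+h_i)·M_i + h_i·M_(i+1) = 6(Δ_i − Δ_(i-1)) read
  1·M_0 + 8·M_1 + 3·M_2 = 6(Δ_1 - Δ_0) = -40
  3·M_1 + 10·M_2 + 2·M_3 = 6(Δ_2 - Δ_1) = 37
Clamped end conditions give two more equations: 2h_0·M_0 + h_0·M_1 = 6(Δ_0 - S'(1)) = 36 and h_2·M_2 + 2h_2·M_3 = 6(S'(7) - Δ_2) = -27.
Solving the tridiagonal system: M_0 = 1853/78, M_1 = -449/39, M_2 = 737/78, M_3 = -895/78.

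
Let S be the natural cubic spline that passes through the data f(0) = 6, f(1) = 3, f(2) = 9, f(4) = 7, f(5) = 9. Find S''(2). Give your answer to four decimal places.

Put M_i = S'' at the i-th knot. Here h = (1, 1, 2, 1) and Δ = (-3, 6, -1, 2), so the interior equations h_(i-1)·M_(i-1) + 2(h_(i-1)+h_i)·M_i + h_i·M_(i+1) = 6(Δ_i − Δ_(i-1)) read
  1·M_0 + 4·M_1 + 1·M_2 = 6(Δ_1 - Δ_0) = 54
  1·M_1 + 6·M_2 + 2·M_3 = 6(Δ_2 - Δ_1) = -42
  2·M_2 + 6·M_3 + 1·M_4 = 6(Δ_3 - Δ_2) = 18
Natural end conditions: M_0 = M_4 = 0.
Hence M_0 = 0, M_1 = 1008/61, M_2 = -738/61, M_3 = 429/61, M_4 = 0.

-12.0984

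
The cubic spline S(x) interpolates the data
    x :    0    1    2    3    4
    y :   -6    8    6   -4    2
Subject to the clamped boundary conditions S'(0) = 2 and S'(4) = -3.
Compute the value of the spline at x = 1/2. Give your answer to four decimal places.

Let M_i = S''(x_i). Step sizes h_i = 1, 1, 1, 1; slopes of the chords Δ_i = (y_(i+1) - y_i)/h_i = 14, -2, -10, 6.
  1·M_0 + 4·M_1 + 1·M_2 = 6(Δ_1 - Δ_0) = -96
  1·M_1 + 4·M_2 + 1·M_3 = 6(Δ_2 - Δ_1) = -48
  1·M_2 + 4·M_3 + 1·M_4 = 6(Δ_3 - Δ_2) = 96
Clamped end conditions give two more equations: 2h_0·M_0 + h_0·M_1 = 6(Δ_0 - S'(0)) = 72 and h_3·M_3 + 2h_3·M_4 = 6(S'(4) - Δ_3) = -54.
Forward elimination and back-substitution give M_0 = 1483/28, M_1 = -475/14, M_2 = -53/4, M_3 = 545/14, M_4 = -1301/28.
On [0, 1], S(x) = -6 + 2·x + 1483/56·x² - 811/56·x³.
With x = 1/2: S(1/2) = -85/448.

-0.1897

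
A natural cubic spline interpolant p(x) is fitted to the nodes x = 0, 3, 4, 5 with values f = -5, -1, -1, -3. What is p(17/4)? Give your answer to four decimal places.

Put m_i = p'' at the i-th knot. Here h = (3, 1, 1) and Δ = (4/3, 0, -2), so the interior equations h_(i-1)·m_(i-1) + 2(h_(i-1)+h_i)·m_i + h_i·m_(i+1) = 6(Δ_i − Δ_(i-1)) read
  3·m_0 + 8·m_1 + 1·m_2 = 6(Δ_1 - Δ_0) = -8
  1·m_1 + 4·m_2 + 1·m_3 = 6(Δ_2 - Δ_1) = -12
Natural end conditions: m_0 = m_3 = 0.
Hence m_0 = 0, m_1 = -20/31, m_2 = -88/31, m_3 = 0.
On [4, 5], p(x) = -1 - 98/93·(x - 4) - 44/31·(x - 4)² + 44/93·(x - 4)³.
With (x - 4) = 1/4: p(17/4) = -667/496.

-1.3448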